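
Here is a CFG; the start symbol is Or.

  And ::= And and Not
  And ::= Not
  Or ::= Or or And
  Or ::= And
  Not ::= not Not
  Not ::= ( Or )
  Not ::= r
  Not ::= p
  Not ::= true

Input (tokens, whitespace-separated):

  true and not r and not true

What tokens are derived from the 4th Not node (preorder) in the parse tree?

[Or [And [And [And [Not true]] and [Not not [Not r]]] and [Not not [Not true]]]]

not true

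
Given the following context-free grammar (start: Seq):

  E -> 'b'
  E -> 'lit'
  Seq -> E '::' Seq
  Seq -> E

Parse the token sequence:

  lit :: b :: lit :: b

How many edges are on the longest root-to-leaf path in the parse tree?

[Seq [E lit] :: [Seq [E b] :: [Seq [E lit] :: [Seq [E b]]]]]

5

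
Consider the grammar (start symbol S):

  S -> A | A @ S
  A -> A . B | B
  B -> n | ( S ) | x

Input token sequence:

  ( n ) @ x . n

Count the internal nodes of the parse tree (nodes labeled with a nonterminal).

[S [A [B ( [S [A [B n]]] )]] @ [S [A [A [B x]] . [B n]]]]

11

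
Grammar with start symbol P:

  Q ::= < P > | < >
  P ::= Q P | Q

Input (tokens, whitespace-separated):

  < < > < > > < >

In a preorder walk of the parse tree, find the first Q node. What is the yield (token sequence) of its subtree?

< < > < > >

[P [Q < [P [Q < >] [P [Q < >]]] >] [P [Q < >]]]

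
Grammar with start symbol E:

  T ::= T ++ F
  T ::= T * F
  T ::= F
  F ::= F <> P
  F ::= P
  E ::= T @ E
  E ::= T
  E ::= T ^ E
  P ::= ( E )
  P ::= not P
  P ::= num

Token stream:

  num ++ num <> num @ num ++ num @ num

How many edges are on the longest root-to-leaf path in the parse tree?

6

[E [T [T [F [P num]]] ++ [F [F [P num]] <> [P num]]] @ [E [T [T [F [P num]]] ++ [F [P num]]] @ [E [T [F [P num]]]]]]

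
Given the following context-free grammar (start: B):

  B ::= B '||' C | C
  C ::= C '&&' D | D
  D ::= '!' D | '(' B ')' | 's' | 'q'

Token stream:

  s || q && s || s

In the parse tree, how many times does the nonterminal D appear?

4

[B [B [B [C [D s]]] || [C [C [D q]] && [D s]]] || [C [D s]]]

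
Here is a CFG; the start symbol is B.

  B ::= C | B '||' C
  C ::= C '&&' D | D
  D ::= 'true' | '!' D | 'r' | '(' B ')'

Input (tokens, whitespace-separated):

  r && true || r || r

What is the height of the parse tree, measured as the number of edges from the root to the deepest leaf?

[B [B [B [C [C [D r]] && [D true]]] || [C [D r]]] || [C [D r]]]

6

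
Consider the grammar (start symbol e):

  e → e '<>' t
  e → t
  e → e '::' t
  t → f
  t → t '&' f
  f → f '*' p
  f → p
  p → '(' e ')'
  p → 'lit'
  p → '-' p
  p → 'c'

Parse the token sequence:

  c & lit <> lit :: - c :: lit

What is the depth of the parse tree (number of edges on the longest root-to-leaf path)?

[e [e [e [e [t [t [f [p c]]] & [f [p lit]]]] <> [t [f [p lit]]]] :: [t [f [p - [p c]]]]] :: [t [f [p lit]]]]

8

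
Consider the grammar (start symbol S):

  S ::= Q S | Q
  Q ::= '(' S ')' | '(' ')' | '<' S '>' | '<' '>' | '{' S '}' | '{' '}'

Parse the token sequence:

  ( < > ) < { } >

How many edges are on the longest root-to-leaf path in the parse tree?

5

[S [Q ( [S [Q < >]] )] [S [Q < [S [Q { }]] >]]]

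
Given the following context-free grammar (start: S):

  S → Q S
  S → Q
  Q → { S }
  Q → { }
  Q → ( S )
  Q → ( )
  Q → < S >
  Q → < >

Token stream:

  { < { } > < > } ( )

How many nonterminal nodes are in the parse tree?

[S [Q { [S [Q < [S [Q { }]] >] [S [Q < >]]] }] [S [Q ( )]]]

10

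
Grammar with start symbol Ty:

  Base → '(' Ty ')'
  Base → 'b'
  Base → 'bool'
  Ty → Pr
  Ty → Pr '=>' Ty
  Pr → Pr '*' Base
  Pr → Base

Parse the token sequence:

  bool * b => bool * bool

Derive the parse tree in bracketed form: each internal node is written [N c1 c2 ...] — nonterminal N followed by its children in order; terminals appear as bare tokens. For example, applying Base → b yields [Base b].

Ty
Pr => Ty
Pr * Base => Ty
Base * Base => Ty
bool * Base => Ty
bool * b => Ty
bool * b => Pr
bool * b => Pr * Base
bool * b => Base * Base
bool * b => bool * Base
bool * b => bool * bool

[Ty [Pr [Pr [Base bool]] * [Base b]] => [Ty [Pr [Pr [Base bool]] * [Base bool]]]]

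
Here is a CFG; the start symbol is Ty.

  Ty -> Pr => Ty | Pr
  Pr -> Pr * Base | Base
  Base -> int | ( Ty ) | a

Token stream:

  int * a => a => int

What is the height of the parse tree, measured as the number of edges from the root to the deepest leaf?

[Ty [Pr [Pr [Base int]] * [Base a]] => [Ty [Pr [Base a]] => [Ty [Pr [Base int]]]]]

5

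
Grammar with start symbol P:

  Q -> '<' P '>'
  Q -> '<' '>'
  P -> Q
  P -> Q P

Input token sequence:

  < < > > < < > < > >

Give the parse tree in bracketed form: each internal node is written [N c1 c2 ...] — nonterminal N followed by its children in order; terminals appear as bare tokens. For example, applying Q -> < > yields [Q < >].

P
Q P
< P > P
< Q > P
< < > > P
< < > > Q
< < > > < P >
< < > > < Q P >
< < > > < < > P >
< < > > < < > Q >
< < > > < < > < > >

[P [Q < [P [Q < >]] >] [P [Q < [P [Q < >] [P [Q < >]]] >]]]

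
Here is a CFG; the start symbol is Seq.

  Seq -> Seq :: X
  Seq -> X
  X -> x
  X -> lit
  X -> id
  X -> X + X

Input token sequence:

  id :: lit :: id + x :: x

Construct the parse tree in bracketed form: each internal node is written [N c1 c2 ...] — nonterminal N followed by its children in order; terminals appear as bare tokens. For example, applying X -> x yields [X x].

[Seq [Seq [Seq [Seq [X id]] :: [X lit]] :: [X [X id] + [X x]]] :: [X x]]

Seq
Seq :: X
Seq :: X :: X
Seq :: X :: X :: X
X :: X :: X :: X
id :: X :: X :: X
id :: lit :: X :: X
id :: lit :: X + X :: X
id :: lit :: id + X :: X
id :: lit :: id + x :: X
id :: lit :: id + x :: x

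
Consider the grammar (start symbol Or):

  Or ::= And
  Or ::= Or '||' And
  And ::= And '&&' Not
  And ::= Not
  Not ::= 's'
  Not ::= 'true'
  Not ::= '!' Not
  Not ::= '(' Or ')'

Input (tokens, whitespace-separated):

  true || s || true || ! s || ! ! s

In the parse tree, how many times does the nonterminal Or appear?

[Or [Or [Or [Or [Or [And [Not true]]] || [And [Not s]]] || [And [Not true]]] || [And [Not ! [Not s]]]] || [And [Not ! [Not ! [Not s]]]]]

5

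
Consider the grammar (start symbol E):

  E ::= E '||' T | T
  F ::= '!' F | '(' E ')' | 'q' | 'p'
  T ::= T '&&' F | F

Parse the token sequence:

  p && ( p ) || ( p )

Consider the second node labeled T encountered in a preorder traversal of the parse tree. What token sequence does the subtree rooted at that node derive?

[E [E [T [T [F p]] && [F ( [E [T [F p]]] )]]] || [T [F ( [E [T [F p]]] )]]]

p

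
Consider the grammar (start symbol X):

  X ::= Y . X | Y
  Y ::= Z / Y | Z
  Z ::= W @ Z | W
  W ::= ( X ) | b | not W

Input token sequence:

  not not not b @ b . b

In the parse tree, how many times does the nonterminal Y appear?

[X [Y [Z [W not [W not [W not [W b]]]] @ [Z [W b]]]] . [X [Y [Z [W b]]]]]

2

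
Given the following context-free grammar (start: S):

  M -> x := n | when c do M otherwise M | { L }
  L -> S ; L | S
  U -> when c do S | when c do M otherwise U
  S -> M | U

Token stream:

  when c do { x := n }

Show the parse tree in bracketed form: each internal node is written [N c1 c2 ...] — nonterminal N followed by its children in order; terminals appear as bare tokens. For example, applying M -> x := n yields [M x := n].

[S [U when c do [S [M { [L [S [M x := n]]] }]]]]

S
U
when c do S
when c do M
when c do { L }
when c do { S }
when c do { M }
when c do { x := n }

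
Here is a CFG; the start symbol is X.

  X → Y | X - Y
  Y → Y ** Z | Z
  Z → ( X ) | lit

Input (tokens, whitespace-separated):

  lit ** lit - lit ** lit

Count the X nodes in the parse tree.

2

[X [X [Y [Y [Z lit]] ** [Z lit]]] - [Y [Y [Z lit]] ** [Z lit]]]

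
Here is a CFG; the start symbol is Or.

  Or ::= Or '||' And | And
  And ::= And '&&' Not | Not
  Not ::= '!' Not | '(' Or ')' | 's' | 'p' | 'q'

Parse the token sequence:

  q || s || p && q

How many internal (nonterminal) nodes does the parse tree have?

[Or [Or [Or [And [Not q]]] || [And [Not s]]] || [And [And [Not p]] && [Not q]]]

11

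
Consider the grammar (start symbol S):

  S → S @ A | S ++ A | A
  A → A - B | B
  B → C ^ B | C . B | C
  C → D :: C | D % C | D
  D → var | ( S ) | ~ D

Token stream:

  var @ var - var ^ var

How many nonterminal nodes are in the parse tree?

[S [S [A [B [C [D var]]]]] @ [A [A [B [C [D var]]]] - [B [C [D var]] ^ [B [C [D var]]]]]]

17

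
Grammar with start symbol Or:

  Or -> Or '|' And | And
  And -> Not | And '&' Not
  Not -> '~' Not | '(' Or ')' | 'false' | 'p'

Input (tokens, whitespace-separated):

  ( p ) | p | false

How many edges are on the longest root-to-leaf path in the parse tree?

[Or [Or [Or [And [Not ( [Or [And [Not p]]] )]]] | [And [Not p]]] | [And [Not false]]]

8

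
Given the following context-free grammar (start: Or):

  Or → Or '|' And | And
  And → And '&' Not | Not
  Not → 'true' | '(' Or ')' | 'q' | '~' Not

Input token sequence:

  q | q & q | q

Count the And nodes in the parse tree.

4

[Or [Or [Or [And [Not q]]] | [And [And [Not q]] & [Not q]]] | [And [Not q]]]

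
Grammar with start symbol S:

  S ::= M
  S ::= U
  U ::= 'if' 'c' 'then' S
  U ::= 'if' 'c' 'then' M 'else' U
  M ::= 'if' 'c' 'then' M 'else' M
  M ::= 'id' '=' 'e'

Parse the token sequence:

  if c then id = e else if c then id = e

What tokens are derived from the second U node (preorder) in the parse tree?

if c then id = e

[S [U if c then [M id = e] else [U if c then [S [M id = e]]]]]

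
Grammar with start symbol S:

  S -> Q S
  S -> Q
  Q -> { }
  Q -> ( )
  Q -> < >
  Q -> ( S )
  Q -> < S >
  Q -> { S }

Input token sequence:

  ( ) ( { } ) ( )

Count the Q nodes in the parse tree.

[S [Q ( )] [S [Q ( [S [Q { }]] )] [S [Q ( )]]]]

4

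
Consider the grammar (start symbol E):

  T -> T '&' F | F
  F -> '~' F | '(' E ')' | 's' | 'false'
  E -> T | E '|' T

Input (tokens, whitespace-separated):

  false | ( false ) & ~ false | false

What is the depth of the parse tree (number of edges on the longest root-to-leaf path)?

[E [E [E [T [F false]]] | [T [T [F ( [E [T [F false]]] )]] & [F ~ [F false]]]] | [T [F false]]]

8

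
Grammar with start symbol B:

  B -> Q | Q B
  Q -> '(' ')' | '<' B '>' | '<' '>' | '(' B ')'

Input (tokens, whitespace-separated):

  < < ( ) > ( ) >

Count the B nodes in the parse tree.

4

[B [Q < [B [Q < [B [Q ( )]] >] [B [Q ( )]]] >]]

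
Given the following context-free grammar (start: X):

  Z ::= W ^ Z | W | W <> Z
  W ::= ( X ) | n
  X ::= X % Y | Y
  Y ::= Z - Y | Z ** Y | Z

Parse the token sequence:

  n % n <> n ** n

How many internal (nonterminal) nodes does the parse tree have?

13

[X [X [Y [Z [W n]]]] % [Y [Z [W n] <> [Z [W n]]] ** [Y [Z [W n]]]]]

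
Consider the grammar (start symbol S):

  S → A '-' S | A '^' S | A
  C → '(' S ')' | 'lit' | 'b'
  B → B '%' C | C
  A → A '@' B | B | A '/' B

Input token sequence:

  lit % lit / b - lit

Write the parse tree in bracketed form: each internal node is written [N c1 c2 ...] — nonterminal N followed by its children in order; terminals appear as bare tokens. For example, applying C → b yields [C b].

S
A - S
A / B - S
B / B - S
B % C / B - S
C % C / B - S
lit % C / B - S
lit % lit / B - S
lit % lit / C - S
lit % lit / b - S
lit % lit / b - A
lit % lit / b - B
lit % lit / b - C
lit % lit / b - lit

[S [A [A [B [B [C lit]] % [C lit]]] / [B [C b]]] - [S [A [B [C lit]]]]]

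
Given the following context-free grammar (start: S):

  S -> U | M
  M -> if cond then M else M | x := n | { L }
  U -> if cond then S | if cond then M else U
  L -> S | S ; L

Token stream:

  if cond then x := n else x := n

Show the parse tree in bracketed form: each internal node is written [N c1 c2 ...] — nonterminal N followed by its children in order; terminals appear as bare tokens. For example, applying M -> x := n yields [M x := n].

[S [M if cond then [M x := n] else [M x := n]]]

S
M
if cond then M else M
if cond then x := n else M
if cond then x := n else x := n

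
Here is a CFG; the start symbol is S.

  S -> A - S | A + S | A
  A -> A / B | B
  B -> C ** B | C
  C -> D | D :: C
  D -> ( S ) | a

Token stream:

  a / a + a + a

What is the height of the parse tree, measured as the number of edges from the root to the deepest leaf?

7

[S [A [A [B [C [D a]]]] / [B [C [D a]]]] + [S [A [B [C [D a]]]] + [S [A [B [C [D a]]]]]]]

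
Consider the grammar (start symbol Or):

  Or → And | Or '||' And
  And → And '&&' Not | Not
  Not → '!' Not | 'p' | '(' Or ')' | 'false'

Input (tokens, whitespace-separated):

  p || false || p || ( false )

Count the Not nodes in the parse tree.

5

[Or [Or [Or [Or [And [Not p]]] || [And [Not false]]] || [And [Not p]]] || [And [Not ( [Or [And [Not false]]] )]]]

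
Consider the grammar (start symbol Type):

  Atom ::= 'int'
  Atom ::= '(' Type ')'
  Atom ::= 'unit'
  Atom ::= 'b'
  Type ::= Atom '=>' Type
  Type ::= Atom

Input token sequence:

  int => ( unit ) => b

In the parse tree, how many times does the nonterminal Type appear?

[Type [Atom int] => [Type [Atom ( [Type [Atom unit]] )] => [Type [Atom b]]]]

4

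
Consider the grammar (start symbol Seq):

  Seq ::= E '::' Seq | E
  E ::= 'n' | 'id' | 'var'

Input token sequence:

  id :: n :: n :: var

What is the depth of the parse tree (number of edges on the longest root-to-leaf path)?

[Seq [E id] :: [Seq [E n] :: [Seq [E n] :: [Seq [E var]]]]]

5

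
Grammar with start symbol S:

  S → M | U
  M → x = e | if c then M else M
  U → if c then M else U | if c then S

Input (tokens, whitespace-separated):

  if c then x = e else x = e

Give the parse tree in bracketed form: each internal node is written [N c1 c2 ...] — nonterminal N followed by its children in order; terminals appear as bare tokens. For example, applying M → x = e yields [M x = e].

[S [M if c then [M x = e] else [M x = e]]]

S
M
if c then M else M
if c then x = e else M
if c then x = e else x = e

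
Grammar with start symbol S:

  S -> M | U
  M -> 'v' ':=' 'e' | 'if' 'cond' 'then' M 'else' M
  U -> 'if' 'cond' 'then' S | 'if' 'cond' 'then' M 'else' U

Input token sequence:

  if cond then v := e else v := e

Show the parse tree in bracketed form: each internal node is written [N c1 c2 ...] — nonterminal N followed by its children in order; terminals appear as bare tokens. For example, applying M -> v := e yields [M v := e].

[S [M if cond then [M v := e] else [M v := e]]]

S
M
if cond then M else M
if cond then v := e else M
if cond then v := e else v := e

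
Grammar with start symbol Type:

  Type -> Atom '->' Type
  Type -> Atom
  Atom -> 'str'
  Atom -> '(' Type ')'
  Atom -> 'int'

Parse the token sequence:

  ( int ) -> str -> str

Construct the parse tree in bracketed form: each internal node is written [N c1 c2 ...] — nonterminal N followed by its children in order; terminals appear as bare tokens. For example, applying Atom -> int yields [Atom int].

Type
Atom -> Type
( Type ) -> Type
( Atom ) -> Type
( int ) -> Type
( int ) -> Atom -> Type
( int ) -> str -> Type
( int ) -> str -> Atom
( int ) -> str -> str

[Type [Atom ( [Type [Atom int]] )] -> [Type [Atom str] -> [Type [Atom str]]]]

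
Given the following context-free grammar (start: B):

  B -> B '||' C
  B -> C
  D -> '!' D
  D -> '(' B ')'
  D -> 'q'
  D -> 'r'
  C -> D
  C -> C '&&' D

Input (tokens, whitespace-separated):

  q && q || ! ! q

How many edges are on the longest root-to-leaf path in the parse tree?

[B [B [C [C [D q]] && [D q]]] || [C [D ! [D ! [D q]]]]]

5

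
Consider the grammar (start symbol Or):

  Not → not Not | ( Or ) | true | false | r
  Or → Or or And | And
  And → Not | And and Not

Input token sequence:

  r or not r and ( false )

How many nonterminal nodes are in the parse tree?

12

[Or [Or [And [Not r]]] or [And [And [Not not [Not r]]] and [Not ( [Or [And [Not false]]] )]]]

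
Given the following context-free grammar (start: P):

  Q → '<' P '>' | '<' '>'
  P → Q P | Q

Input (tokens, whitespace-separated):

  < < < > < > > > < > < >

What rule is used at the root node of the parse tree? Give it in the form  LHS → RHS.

P → Q P

[P [Q < [P [Q < [P [Q < >] [P [Q < >]]] >]] >] [P [Q < >] [P [Q < >]]]]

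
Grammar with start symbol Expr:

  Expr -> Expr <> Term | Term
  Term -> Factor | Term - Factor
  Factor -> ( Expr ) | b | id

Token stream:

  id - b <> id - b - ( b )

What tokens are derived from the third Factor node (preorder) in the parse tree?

[Expr [Expr [Term [Term [Factor id]] - [Factor b]]] <> [Term [Term [Term [Factor id]] - [Factor b]] - [Factor ( [Expr [Term [Factor b]]] )]]]

id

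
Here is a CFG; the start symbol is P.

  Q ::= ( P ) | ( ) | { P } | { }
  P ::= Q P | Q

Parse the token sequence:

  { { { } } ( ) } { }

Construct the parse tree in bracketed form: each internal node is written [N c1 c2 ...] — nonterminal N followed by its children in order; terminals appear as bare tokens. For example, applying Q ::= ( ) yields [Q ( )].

P
Q P
{ P } P
{ Q P } P
{ { P } P } P
{ { Q } P } P
{ { { } } P } P
{ { { } } Q } P
{ { { } } ( ) } P
{ { { } } ( ) } Q
{ { { } } ( ) } { }

[P [Q { [P [Q { [P [Q { }]] }] [P [Q ( )]]] }] [P [Q { }]]]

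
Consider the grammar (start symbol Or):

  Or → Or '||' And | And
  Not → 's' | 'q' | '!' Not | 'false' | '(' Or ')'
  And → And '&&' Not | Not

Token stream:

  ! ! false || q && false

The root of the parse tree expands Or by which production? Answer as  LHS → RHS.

[Or [Or [And [Not ! [Not ! [Not false]]]]] || [And [And [Not q]] && [Not false]]]

Or → Or '||' And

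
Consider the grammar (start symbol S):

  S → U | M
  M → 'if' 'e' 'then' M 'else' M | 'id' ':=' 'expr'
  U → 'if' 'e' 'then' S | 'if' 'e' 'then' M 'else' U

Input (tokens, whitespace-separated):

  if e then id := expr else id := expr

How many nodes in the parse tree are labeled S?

1

[S [M if e then [M id := expr] else [M id := expr]]]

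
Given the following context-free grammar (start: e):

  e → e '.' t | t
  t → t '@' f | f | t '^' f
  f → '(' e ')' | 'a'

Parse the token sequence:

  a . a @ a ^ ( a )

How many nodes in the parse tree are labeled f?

[e [e [t [f a]]] . [t [t [t [f a]] @ [f a]] ^ [f ( [e [t [f a]]] )]]]

5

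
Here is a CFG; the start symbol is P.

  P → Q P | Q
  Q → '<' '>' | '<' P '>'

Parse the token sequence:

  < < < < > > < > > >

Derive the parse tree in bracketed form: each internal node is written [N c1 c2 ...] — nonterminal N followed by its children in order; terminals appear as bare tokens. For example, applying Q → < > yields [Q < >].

P
Q
< P >
< Q >
< < P > >
< < Q P > >
< < < P > P > >
< < < Q > P > >
< < < < > > P > >
< < < < > > Q > >
< < < < > > < > > >

[P [Q < [P [Q < [P [Q < [P [Q < >]] >] [P [Q < >]]] >]] >]]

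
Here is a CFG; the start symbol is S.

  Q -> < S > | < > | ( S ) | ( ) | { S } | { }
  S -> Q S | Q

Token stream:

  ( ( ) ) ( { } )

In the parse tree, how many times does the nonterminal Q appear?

4

[S [Q ( [S [Q ( )]] )] [S [Q ( [S [Q { }]] )]]]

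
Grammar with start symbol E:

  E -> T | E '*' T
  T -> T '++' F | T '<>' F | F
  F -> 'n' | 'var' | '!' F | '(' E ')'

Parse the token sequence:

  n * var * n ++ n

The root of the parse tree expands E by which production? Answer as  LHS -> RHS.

E -> E '*' T

[E [E [E [T [F n]]] * [T [F var]]] * [T [T [F n]] ++ [F n]]]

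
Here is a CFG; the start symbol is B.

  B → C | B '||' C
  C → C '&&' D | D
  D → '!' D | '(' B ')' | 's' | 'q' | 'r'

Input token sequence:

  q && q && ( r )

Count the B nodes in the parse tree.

[B [C [C [C [D q]] && [D q]] && [D ( [B [C [D r]]] )]]]

2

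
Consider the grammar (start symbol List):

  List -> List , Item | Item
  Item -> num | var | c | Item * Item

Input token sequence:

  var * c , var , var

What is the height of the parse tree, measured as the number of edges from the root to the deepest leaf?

5

[List [List [List [Item [Item var] * [Item c]]] , [Item var]] , [Item var]]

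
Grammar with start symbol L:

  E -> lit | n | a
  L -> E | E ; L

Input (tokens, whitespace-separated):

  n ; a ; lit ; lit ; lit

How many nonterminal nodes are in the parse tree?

10

[L [E n] ; [L [E a] ; [L [E lit] ; [L [E lit] ; [L [E lit]]]]]]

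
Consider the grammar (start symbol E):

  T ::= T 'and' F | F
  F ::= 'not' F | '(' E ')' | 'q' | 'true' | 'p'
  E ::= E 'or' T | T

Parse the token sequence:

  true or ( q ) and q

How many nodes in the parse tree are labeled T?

[E [E [T [F true]]] or [T [T [F ( [E [T [F q]]] )]] and [F q]]]

4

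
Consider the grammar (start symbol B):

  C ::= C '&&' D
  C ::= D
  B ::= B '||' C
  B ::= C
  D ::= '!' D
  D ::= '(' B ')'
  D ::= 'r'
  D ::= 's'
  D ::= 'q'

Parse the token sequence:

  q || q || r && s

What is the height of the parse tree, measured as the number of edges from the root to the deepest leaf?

[B [B [B [C [D q]]] || [C [D q]]] || [C [C [D r]] && [D s]]]

5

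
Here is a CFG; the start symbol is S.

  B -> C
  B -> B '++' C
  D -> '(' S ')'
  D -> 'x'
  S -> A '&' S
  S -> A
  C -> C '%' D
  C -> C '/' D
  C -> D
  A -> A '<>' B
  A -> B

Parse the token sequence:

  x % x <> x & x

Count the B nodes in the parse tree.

3

[S [A [A [B [C [C [D x]] % [D x]]]] <> [B [C [D x]]]] & [S [A [B [C [D x]]]]]]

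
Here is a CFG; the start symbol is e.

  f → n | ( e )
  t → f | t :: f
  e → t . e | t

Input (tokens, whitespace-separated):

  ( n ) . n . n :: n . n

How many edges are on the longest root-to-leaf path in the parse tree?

6

[e [t [f ( [e [t [f n]]] )]] . [e [t [f n]] . [e [t [t [f n]] :: [f n]] . [e [t [f n]]]]]]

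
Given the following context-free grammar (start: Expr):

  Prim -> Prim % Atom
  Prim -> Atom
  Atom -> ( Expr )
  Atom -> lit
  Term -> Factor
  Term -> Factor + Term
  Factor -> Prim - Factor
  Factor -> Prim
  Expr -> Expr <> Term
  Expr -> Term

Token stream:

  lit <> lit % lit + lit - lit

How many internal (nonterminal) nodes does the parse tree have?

19

[Expr [Expr [Term [Factor [Prim [Atom lit]]]]] <> [Term [Factor [Prim [Prim [Atom lit]] % [Atom lit]]] + [Term [Factor [Prim [Atom lit]] - [Factor [Prim [Atom lit]]]]]]]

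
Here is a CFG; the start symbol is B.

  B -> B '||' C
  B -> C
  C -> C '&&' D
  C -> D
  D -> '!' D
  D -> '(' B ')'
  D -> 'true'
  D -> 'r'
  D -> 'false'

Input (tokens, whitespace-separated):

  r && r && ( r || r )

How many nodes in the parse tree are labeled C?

[B [C [C [C [D r]] && [D r]] && [D ( [B [B [C [D r]]] || [C [D r]]] )]]]

5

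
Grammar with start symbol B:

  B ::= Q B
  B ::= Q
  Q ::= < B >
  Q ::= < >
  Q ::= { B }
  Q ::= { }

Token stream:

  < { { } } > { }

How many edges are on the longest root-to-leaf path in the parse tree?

[B [Q < [B [Q { [B [Q { }]] }]] >] [B [Q { }]]]

6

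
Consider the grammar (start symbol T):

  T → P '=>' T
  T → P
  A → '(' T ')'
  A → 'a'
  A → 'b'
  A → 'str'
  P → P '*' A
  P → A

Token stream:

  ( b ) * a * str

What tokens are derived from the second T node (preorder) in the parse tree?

[T [P [P [P [A ( [T [P [A b]]] )]] * [A a]] * [A str]]]

b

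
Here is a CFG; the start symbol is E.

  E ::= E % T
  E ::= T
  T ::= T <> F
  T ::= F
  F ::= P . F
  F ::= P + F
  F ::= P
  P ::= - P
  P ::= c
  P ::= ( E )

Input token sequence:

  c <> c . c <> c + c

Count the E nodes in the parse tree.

1

[E [T [T [T [F [P c]]] <> [F [P c] . [F [P c]]]] <> [F [P c] + [F [P c]]]]]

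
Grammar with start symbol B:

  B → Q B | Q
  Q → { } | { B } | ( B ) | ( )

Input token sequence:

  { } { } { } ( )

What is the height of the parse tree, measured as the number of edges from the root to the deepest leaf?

[B [Q { }] [B [Q { }] [B [Q { }] [B [Q ( )]]]]]

5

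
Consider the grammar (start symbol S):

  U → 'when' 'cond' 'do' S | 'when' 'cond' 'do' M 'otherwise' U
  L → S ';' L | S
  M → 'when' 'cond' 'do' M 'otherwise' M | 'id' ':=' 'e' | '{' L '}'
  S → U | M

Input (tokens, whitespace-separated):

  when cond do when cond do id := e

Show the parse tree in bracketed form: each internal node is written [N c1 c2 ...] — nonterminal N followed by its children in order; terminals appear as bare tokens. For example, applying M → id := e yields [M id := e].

[S [U when cond do [S [U when cond do [S [M id := e]]]]]]

S
U
when cond do S
when cond do U
when cond do when cond do S
when cond do when cond do M
when cond do when cond do id := e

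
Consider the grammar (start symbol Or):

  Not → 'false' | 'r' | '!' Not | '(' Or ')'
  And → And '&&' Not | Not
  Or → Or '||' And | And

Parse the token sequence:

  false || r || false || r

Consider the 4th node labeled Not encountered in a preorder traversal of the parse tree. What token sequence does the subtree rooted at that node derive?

[Or [Or [Or [Or [And [Not false]]] || [And [Not r]]] || [And [Not false]]] || [And [Not r]]]

r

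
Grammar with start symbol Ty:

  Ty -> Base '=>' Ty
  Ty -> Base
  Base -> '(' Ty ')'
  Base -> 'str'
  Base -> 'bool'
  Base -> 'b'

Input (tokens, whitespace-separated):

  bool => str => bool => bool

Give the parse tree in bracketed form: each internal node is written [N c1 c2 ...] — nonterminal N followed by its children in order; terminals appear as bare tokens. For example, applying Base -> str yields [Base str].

[Ty [Base bool] => [Ty [Base str] => [Ty [Base bool] => [Ty [Base bool]]]]]

Ty
Base => Ty
bool => Ty
bool => Base => Ty
bool => str => Ty
bool => str => Base => Ty
bool => str => bool => Ty
bool => str => bool => Base
bool => str => bool => bool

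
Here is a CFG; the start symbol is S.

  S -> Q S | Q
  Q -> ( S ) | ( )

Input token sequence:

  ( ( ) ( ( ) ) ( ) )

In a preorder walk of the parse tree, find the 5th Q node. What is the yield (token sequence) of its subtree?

[S [Q ( [S [Q ( )] [S [Q ( [S [Q ( )]] )] [S [Q ( )]]]] )]]

( )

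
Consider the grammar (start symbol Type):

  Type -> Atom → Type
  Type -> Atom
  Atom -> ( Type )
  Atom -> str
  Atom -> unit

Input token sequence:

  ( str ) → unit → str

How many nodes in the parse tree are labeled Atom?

[Type [Atom ( [Type [Atom str]] )] → [Type [Atom unit] → [Type [Atom str]]]]

4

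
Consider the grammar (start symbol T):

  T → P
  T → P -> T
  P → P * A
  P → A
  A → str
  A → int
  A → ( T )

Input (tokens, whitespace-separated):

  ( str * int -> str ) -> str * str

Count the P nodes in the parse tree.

6

[T [P [A ( [T [P [P [A str]] * [A int]] -> [T [P [A str]]]] )]] -> [T [P [P [A str]] * [A str]]]]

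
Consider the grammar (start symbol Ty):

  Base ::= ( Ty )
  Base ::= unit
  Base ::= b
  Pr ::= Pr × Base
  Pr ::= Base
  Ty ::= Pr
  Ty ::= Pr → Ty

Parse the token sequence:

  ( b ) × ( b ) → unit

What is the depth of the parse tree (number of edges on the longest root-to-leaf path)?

[Ty [Pr [Pr [Base ( [Ty [Pr [Base b]]] )]] × [Base ( [Ty [Pr [Base b]]] )]] → [Ty [Pr [Base unit]]]]

7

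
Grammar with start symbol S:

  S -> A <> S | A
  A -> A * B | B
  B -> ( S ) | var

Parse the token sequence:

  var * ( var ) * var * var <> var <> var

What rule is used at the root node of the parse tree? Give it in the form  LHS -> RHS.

S -> A <> S

[S [A [A [A [A [B var]] * [B ( [S [A [B var]]] )]] * [B var]] * [B var]] <> [S [A [B var]] <> [S [A [B var]]]]]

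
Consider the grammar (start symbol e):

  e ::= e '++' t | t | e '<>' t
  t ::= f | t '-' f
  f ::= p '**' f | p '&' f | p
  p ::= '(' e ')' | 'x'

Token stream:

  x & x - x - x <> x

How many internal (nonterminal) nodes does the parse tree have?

[e [e [t [t [t [f [p x] & [f [p x]]]] - [f [p x]]] - [f [p x]]]] <> [t [f [p x]]]]

16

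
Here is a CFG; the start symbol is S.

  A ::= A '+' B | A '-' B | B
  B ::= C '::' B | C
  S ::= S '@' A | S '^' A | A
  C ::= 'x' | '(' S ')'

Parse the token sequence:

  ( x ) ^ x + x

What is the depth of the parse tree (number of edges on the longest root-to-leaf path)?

9

[S [S [A [B [C ( [S [A [B [C x]]]] )]]]] ^ [A [A [B [C x]]] + [B [C x]]]]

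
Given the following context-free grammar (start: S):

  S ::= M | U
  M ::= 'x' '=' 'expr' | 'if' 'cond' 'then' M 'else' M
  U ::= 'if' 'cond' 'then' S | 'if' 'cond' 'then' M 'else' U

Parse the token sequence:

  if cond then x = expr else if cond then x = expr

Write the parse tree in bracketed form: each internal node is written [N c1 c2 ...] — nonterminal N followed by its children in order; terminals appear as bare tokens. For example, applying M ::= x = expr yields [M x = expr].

[S [U if cond then [M x = expr] else [U if cond then [S [M x = expr]]]]]

S
U
if cond then M else U
if cond then x = expr else U
if cond then x = expr else if cond then S
if cond then x = expr else if cond then M
if cond then x = expr else if cond then x = expr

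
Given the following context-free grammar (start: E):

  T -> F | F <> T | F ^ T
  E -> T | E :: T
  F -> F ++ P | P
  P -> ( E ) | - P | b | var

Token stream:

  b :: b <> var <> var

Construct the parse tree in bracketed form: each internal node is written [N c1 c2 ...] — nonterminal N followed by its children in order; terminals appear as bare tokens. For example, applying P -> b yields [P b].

E
E :: T
T :: T
F :: T
P :: T
b :: T
b :: F <> T
b :: P <> T
b :: b <> T
b :: b <> F <> T
b :: b <> P <> T
b :: b <> var <> T
b :: b <> var <> F
b :: b <> var <> P
b :: b <> var <> var

[E [E [T [F [P b]]]] :: [T [F [P b]] <> [T [F [P var]] <> [T [F [P var]]]]]]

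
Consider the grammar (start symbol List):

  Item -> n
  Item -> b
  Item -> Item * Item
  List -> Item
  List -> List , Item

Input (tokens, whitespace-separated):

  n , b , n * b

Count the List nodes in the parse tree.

3

[List [List [List [Item n]] , [Item b]] , [Item [Item n] * [Item b]]]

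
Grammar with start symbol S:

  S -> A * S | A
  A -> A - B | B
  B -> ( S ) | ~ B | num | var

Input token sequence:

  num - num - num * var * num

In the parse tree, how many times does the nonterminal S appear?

3

[S [A [A [A [B num]] - [B num]] - [B num]] * [S [A [B var]] * [S [A [B num]]]]]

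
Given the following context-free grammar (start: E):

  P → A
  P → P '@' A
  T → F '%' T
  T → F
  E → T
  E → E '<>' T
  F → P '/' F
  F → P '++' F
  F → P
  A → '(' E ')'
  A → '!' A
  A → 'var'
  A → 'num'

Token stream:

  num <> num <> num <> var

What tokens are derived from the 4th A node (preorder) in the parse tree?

var

[E [E [E [E [T [F [P [A num]]]]] <> [T [F [P [A num]]]]] <> [T [F [P [A num]]]]] <> [T [F [P [A var]]]]]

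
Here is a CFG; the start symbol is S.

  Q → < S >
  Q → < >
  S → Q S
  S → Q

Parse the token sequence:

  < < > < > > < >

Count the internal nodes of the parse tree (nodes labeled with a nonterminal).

8

[S [Q < [S [Q < >] [S [Q < >]]] >] [S [Q < >]]]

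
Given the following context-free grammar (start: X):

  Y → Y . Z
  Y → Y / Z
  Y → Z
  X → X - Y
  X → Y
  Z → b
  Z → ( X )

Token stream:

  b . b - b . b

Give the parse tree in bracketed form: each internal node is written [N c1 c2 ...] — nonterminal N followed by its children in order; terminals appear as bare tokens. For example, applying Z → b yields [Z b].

X
X - Y
Y - Y
Y . Z - Y
Z . Z - Y
b . Z - Y
b . b - Y
b . b - Y . Z
b . b - Z . Z
b . b - b . Z
b . b - b . b

[X [X [Y [Y [Z b]] . [Z b]]] - [Y [Y [Z b]] . [Z b]]]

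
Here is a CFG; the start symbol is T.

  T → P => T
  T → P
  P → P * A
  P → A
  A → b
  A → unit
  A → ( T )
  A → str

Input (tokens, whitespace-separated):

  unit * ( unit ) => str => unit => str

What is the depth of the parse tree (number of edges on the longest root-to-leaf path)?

6

[T [P [P [A unit]] * [A ( [T [P [A unit]]] )]] => [T [P [A str]] => [T [P [A unit]] => [T [P [A str]]]]]]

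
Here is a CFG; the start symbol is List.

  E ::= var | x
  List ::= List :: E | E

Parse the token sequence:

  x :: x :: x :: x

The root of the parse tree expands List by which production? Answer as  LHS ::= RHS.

List ::= List :: E

[List [List [List [List [E x]] :: [E x]] :: [E x]] :: [E x]]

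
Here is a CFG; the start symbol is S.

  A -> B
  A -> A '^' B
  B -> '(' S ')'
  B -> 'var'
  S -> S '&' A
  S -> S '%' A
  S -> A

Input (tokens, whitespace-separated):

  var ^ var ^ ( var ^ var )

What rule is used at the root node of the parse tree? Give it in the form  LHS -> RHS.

S -> A

[S [A [A [A [B var]] ^ [B var]] ^ [B ( [S [A [A [B var]] ^ [B var]]] )]]]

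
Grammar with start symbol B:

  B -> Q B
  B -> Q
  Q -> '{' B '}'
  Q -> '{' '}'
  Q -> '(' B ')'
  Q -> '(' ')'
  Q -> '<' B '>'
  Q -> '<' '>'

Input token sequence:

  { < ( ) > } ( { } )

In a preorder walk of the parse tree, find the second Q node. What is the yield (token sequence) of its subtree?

< ( ) >

[B [Q { [B [Q < [B [Q ( )]] >]] }] [B [Q ( [B [Q { }]] )]]]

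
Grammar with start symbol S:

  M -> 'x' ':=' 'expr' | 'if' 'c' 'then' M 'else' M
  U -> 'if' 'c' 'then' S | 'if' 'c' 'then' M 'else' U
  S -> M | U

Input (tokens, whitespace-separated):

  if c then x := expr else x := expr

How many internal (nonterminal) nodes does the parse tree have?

4

[S [M if c then [M x := expr] else [M x := expr]]]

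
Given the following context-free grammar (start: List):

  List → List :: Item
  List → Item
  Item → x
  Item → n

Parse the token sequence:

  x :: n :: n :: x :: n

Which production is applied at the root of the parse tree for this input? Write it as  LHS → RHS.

List → List :: Item

[List [List [List [List [List [Item x]] :: [Item n]] :: [Item n]] :: [Item x]] :: [Item n]]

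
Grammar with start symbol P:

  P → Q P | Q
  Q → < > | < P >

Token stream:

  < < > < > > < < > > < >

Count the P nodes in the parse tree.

[P [Q < [P [Q < >] [P [Q < >]]] >] [P [Q < [P [Q < >]] >] [P [Q < >]]]]

6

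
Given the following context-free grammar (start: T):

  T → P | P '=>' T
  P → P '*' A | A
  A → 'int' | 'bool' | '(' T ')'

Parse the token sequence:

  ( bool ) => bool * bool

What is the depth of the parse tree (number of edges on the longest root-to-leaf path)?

6

[T [P [A ( [T [P [A bool]]] )]] => [T [P [P [A bool]] * [A bool]]]]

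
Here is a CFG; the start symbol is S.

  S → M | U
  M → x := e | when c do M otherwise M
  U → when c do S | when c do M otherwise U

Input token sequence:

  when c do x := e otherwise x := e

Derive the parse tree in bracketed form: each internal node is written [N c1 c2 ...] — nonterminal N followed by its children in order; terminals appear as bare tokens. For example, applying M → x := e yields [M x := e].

S
M
when c do M otherwise M
when c do x := e otherwise M
when c do x := e otherwise x := e

[S [M when c do [M x := e] otherwise [M x := e]]]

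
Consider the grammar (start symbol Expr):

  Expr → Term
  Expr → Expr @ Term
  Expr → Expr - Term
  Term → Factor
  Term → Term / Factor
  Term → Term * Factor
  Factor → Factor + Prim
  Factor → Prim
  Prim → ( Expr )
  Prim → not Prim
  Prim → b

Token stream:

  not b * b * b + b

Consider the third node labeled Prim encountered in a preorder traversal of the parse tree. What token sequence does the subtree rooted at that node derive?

b

[Expr [Term [Term [Term [Factor [Prim not [Prim b]]]] * [Factor [Prim b]]] * [Factor [Factor [Prim b]] + [Prim b]]]]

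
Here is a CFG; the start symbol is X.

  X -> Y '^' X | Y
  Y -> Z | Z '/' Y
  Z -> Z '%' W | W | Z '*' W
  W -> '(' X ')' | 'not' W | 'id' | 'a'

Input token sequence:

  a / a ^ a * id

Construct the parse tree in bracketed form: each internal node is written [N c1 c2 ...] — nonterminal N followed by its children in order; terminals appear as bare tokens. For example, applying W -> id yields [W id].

[X [Y [Z [W a]] / [Y [Z [W a]]]] ^ [X [Y [Z [Z [W a]] * [W id]]]]]

X
Y ^ X
Z / Y ^ X
W / Y ^ X
a / Y ^ X
a / Z ^ X
a / W ^ X
a / a ^ X
a / a ^ Y
a / a ^ Z
a / a ^ Z * W
a / a ^ W * W
a / a ^ a * W
a / a ^ a * id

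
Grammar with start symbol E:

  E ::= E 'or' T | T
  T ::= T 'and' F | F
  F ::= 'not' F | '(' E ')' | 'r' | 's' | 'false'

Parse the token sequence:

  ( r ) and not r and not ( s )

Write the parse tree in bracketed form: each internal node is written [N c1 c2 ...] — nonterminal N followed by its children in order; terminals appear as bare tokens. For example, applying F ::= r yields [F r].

E
T
T and F
T and F and F
F and F and F
( E ) and F and F
( T ) and F and F
( F ) and F and F
( r ) and F and F
( r ) and not F and F
( r ) and not r and F
( r ) and not r and not F
( r ) and not r and not ( E )
( r ) and not r and not ( T )
( r ) and not r and not ( F )
( r ) and not r and not ( s )

[E [T [T [T [F ( [E [T [F r]]] )]] and [F not [F r]]] and [F not [F ( [E [T [F s]]] )]]]]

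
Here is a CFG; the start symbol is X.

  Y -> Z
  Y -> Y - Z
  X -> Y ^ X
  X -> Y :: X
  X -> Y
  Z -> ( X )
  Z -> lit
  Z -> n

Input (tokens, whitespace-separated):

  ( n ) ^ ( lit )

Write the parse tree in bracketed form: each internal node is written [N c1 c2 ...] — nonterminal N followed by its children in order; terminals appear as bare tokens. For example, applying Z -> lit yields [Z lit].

X
Y ^ X
Z ^ X
( X ) ^ X
( Y ) ^ X
( Z ) ^ X
( n ) ^ X
( n ) ^ Y
( n ) ^ Z
( n ) ^ ( X )
( n ) ^ ( Y )
( n ) ^ ( Z )
( n ) ^ ( lit )

[X [Y [Z ( [X [Y [Z n]]] )]] ^ [X [Y [Z ( [X [Y [Z lit]]] )]]]]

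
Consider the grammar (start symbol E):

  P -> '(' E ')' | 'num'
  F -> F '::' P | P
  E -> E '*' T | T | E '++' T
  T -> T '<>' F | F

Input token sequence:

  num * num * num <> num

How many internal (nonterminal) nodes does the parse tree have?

15

[E [E [E [T [F [P num]]]] * [T [F [P num]]]] * [T [T [F [P num]]] <> [F [P num]]]]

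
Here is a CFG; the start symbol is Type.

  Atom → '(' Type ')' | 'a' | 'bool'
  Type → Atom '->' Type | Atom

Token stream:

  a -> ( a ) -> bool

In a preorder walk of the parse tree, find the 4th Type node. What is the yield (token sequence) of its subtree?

bool

[Type [Atom a] -> [Type [Atom ( [Type [Atom a]] )] -> [Type [Atom bool]]]]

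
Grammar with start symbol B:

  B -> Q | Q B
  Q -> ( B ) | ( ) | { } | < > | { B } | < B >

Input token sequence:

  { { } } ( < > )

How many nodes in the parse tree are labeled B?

4

[B [Q { [B [Q { }]] }] [B [Q ( [B [Q < >]] )]]]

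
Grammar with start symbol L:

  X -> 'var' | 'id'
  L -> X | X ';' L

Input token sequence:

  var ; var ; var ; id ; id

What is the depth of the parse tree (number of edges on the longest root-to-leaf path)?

[L [X var] ; [L [X var] ; [L [X var] ; [L [X id] ; [L [X id]]]]]]

6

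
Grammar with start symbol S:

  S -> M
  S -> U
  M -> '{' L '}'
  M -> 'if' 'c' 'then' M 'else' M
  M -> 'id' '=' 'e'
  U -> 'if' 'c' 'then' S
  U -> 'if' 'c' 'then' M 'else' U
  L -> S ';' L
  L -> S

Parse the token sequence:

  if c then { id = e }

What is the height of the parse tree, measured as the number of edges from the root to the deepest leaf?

7

[S [U if c then [S [M { [L [S [M id = e]]] }]]]]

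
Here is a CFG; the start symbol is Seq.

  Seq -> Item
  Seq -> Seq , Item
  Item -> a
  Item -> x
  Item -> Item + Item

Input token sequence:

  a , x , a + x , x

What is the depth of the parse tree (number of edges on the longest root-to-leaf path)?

[Seq [Seq [Seq [Seq [Item a]] , [Item x]] , [Item [Item a] + [Item x]]] , [Item x]]

5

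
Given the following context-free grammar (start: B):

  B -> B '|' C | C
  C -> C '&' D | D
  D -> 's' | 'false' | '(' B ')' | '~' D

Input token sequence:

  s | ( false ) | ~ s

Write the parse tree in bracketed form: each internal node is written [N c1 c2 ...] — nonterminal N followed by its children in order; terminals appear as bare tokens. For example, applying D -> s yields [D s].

B
B | C
B | C | C
C | C | C
D | C | C
s | C | C
s | D | C
s | ( B ) | C
s | ( C ) | C
s | ( D ) | C
s | ( false ) | C
s | ( false ) | D
s | ( false ) | ~ D
s | ( false ) | ~ s

[B [B [B [C [D s]]] | [C [D ( [B [C [D false]]] )]]] | [C [D ~ [D s]]]]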